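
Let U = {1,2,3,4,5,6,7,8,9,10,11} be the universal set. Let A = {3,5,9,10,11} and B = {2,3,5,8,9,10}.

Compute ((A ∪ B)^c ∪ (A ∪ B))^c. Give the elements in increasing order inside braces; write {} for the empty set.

{}

A ∪ B = {2,3,5,8,9,10,11}
(A ∪ B)^c = {1,4,6,7}
(A ∪ B)^c ∪ (A ∪ B) = {1,2,3,4,5,6,7,8,9,10,11}
((A ∪ B)^c ∪ (A ∪ B))^c = {}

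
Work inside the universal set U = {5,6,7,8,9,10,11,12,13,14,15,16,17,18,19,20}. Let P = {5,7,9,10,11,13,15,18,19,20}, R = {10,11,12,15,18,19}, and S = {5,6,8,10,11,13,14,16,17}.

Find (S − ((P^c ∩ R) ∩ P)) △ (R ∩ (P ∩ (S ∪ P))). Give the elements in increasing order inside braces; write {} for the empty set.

P^c = {6,8,12,14,16,17}
P^c ∩ R = {12}
(P^c ∩ R) ∩ P = {}
S − ((P^c ∩ R) ∩ P) = {5,6,8,10,11,13,14,16,17}
S ∪ P = {5,6,7,8,9,10,11,13,14,15,16,17,18,19,20}
P ∩ (S ∪ P) = {5,7,9,10,11,13,15,18,19,20}
R ∩ (P ∩ (S ∪ P)) = {10,11,15,18,19}
(S − ((P^c ∩ R) ∩ P)) △ (R ∩ (P ∩ (S ∪ P))) = {5,6,8,13,14,15,16,17,18,19}

{5,6,8,13,14,15,16,17,18,19}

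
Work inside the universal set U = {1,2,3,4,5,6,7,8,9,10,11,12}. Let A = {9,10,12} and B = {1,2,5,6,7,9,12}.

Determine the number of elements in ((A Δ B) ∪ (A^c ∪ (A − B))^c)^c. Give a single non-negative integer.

4

A Δ B = {1,2,5,6,7,10}
A^c = {1,2,3,4,5,6,7,8,11}
A − B = {10}
A^c ∪ (A − B) = {1,2,3,4,5,6,7,8,10,11}
(A^c ∪ (A − B))^c = {9,12}
(A Δ B) ∪ (A^c ∪ (A − B))^c = {1,2,5,6,7,9,10,12}
((A Δ B) ∪ (A^c ∪ (A − B))^c)^c = {3,4,8,11}
|((A Δ B) ∪ (A^c ∪ (A − B))^c)^c| = 4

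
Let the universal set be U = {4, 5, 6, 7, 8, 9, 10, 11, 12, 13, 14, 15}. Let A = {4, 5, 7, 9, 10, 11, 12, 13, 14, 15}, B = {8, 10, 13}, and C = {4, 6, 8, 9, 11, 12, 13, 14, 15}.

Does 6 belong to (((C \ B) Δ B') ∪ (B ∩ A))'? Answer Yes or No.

Yes

6 ∈ C and 6 ∉ B, so 6 ∈ C \ B
6 ∉ B, so 6 ∈ B'
6 ∈ (C \ B) and 6 ∈ B', so 6 ∉ (C \ B) Δ B'
6 ∉ B and 6 ∉ A, so 6 ∉ B ∩ A
6 ∉ ((C \ B) Δ B') and 6 ∉ (B ∩ A), so 6 ∉ ((C \ B) Δ B') ∪ (B ∩ A)
6 ∈ (((C \ B) Δ B') ∪ (B ∩ A))' since 6 ∉ (((C \ B) Δ B') ∪ (B ∩ A))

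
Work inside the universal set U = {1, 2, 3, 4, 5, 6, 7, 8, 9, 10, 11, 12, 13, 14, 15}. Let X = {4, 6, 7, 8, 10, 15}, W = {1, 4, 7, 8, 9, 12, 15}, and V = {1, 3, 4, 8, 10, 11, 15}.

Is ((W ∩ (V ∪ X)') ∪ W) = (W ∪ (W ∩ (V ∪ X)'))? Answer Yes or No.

Yes

V ∪ X = {1, 3, 4, 6, 7, 8, 10, 11, 15}
(V ∪ X)' = {2, 5, 9, 12, 13, 14}
W ∩ (V ∪ X)' = {9, 12}
(W ∩ (V ∪ X)') ∪ W = {1, 4, 7, 8, 9, 12, 15}
W ∪ (W ∩ (V ∪ X)') = {1, 4, 7, 8, 9, 12, 15}
Both equal {1, 4, 7, 8, 9, 12, 15}, so (W ∩ (V ∪ X)') ∪ W = W ∪ (W ∩ (V ∪ X)').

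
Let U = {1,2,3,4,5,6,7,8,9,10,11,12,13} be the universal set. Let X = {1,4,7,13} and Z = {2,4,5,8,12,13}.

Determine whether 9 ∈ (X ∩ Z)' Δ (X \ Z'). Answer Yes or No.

9 ∉ X and 9 ∉ Z, so 9 ∉ X ∩ Z
9 ∈ (X ∩ Z)' since 9 ∉ (X ∩ Z)
9 ∉ Z, so 9 ∈ Z'
9 ∉ X and 9 ∈ Z', so 9 ∉ X \ Z'
9 ∈ (X ∩ Z)' and 9 ∉ (X \ Z'), so 9 ∈ (X ∩ Z)' Δ (X \ Z')

Yes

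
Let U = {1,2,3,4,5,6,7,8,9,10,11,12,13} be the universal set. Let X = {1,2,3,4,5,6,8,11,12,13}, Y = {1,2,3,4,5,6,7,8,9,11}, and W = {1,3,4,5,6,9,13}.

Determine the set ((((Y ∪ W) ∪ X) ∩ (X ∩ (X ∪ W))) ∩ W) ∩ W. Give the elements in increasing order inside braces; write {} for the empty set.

{1,3,4,5,6,13}

Y ∪ W = {1,2,3,4,5,6,7,8,9,11,13}
(Y ∪ W) ∪ X = {1,2,3,4,5,6,7,8,9,11,12,13}
X ∪ W = {1,2,3,4,5,6,8,9,11,12,13}
X ∩ (X ∪ W) = {1,2,3,4,5,6,8,11,12,13}
((Y ∪ W) ∪ X) ∩ (X ∩ (X ∪ W)) = {1,2,3,4,5,6,8,11,12,13}
(((Y ∪ W) ∪ X) ∩ (X ∩ (X ∪ W))) ∩ W = {1,3,4,5,6,13}
((((Y ∪ W) ∪ X) ∩ (X ∩ (X ∪ W))) ∩ W) ∩ W = {1,3,4,5,6,13}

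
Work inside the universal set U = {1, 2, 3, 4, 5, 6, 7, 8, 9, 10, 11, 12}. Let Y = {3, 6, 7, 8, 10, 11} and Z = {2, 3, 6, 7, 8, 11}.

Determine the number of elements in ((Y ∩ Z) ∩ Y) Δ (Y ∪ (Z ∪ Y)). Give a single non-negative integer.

2

Y ∩ Z = {3, 6, 7, 8, 11}
(Y ∩ Z) ∩ Y = {3, 6, 7, 8, 11}
Z ∪ Y = {2, 3, 6, 7, 8, 10, 11}
Y ∪ (Z ∪ Y) = {2, 3, 6, 7, 8, 10, 11}
((Y ∩ Z) ∩ Y) Δ (Y ∪ (Z ∪ Y)) = {2, 10}
|((Y ∩ Z) ∩ Y) Δ (Y ∪ (Z ∪ Y))| = 2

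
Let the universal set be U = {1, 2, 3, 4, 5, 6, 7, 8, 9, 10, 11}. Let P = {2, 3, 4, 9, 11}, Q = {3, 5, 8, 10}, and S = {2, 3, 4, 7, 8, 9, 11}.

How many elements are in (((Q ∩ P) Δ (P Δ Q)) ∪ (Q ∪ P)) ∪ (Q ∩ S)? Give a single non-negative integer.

8

Q ∩ P = {3}
P Δ Q = {2, 4, 5, 8, 9, 10, 11}
(Q ∩ P) Δ (P Δ Q) = {2, 3, 4, 5, 8, 9, 10, 11}
Q ∪ P = {2, 3, 4, 5, 8, 9, 10, 11}
((Q ∩ P) Δ (P Δ Q)) ∪ (Q ∪ P) = {2, 3, 4, 5, 8, 9, 10, 11}
Q ∩ S = {3, 8}
(((Q ∩ P) Δ (P Δ Q)) ∪ (Q ∪ P)) ∪ (Q ∩ S) = {2, 3, 4, 5, 8, 9, 10, 11}
|(((Q ∩ P) Δ (P Δ Q)) ∪ (Q ∪ P)) ∪ (Q ∩ S)| = 8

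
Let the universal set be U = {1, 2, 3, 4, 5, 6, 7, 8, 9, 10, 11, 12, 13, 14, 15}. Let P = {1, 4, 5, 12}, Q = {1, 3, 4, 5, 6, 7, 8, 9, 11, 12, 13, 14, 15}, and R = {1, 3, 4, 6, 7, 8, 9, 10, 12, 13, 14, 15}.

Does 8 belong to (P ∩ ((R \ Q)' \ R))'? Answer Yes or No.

Yes

8 ∈ R and 8 ∈ Q, so 8 ∉ R \ Q
8 ∈ (R \ Q)' since 8 ∉ (R \ Q)
8 ∈ (R \ Q)' and 8 ∈ R, so 8 ∉ (R \ Q)' \ R
8 ∉ P and 8 ∉ ((R \ Q)' \ R), so 8 ∉ P ∩ ((R \ Q)' \ R)
8 ∈ (P ∩ ((R \ Q)' \ R))' since 8 ∉ (P ∩ ((R \ Q)' \ R))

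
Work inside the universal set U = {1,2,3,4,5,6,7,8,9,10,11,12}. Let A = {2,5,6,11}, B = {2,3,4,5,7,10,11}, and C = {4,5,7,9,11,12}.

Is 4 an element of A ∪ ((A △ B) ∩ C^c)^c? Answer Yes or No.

Yes

4 ∉ A and 4 ∈ B, so 4 ∈ A △ B
4 ∈ C, so 4 ∉ C^c
4 ∈ (A △ B) and 4 ∉ C^c, so 4 ∉ (A △ B) ∩ C^c
4 ∈ ((A △ B) ∩ C^c)^c since 4 ∉ ((A △ B) ∩ C^c)
4 ∉ A and 4 ∈ ((A △ B) ∩ C^c)^c, so 4 ∈ A ∪ ((A △ B) ∩ C^c)^c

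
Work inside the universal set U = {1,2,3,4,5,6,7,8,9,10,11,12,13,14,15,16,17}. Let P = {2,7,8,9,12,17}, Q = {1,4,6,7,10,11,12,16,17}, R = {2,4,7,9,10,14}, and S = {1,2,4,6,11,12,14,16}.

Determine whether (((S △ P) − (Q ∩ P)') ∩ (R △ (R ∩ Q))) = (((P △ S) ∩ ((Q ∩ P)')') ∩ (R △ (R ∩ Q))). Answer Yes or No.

S △ P = {1,4,6,7,8,9,11,14,16,17}
Q ∩ P = {7,12,17}
(Q ∩ P)' = {1,2,3,4,5,6,8,9,10,11,13,14,15,16}
(S △ P) − (Q ∩ P)' = {7,17}
R ∩ Q = {4,7,10}
R △ (R ∩ Q) = {2,9,14}
((S △ P) − (Q ∩ P)') ∩ (R △ (R ∩ Q)) = {}
P △ S = {1,4,6,7,8,9,11,14,16,17}
((Q ∩ P)')' = {7,12,17}
(P △ S) ∩ ((Q ∩ P)')' = {7,17}
((P △ S) ∩ ((Q ∩ P)')') ∩ (R △ (R ∩ Q)) = {}
Both equal {}, so ((S △ P) − (Q ∩ P)') ∩ (R △ (R ∩ Q)) = ((P △ S) ∩ ((Q ∩ P)')') ∩ (R △ (R ∩ Q)).

Yes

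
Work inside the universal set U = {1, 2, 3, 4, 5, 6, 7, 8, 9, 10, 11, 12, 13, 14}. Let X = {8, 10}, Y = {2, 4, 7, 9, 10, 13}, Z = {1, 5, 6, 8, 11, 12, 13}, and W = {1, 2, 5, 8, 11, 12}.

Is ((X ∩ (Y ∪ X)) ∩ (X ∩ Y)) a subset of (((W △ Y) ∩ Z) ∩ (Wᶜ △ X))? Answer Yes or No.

No

Y ∪ X = {2, 4, 7, 8, 9, 10, 13}
X ∩ (Y ∪ X) = {8, 10}
X ∩ Y = {10}
(X ∩ (Y ∪ X)) ∩ (X ∩ Y) = {10}
W △ Y = {1, 4, 5, 7, 8, 9, 10, 11, 12, 13}
(W △ Y) ∩ Z = {1, 5, 8, 11, 12, 13}
Wᶜ = {3, 4, 6, 7, 9, 10, 13, 14}
Wᶜ △ X = {3, 4, 6, 7, 8, 9, 13, 14}
((W △ Y) ∩ Z) ∩ (Wᶜ △ X) = {8, 13}
10 ∈ (X ∩ (Y ∪ X)) ∩ (X ∩ Y) but 10 ∉ ((W △ Y) ∩ Z) ∩ (Wᶜ △ X), so the inclusion fails.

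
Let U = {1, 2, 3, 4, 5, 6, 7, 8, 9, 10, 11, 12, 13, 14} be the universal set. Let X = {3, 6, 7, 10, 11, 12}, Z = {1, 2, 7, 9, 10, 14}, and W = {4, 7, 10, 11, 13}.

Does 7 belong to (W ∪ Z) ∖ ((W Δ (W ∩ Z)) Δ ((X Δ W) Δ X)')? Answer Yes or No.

Yes

7 ∈ W and 7 ∈ Z, so 7 ∈ W ∪ Z
7 ∈ W and 7 ∈ Z, so 7 ∈ W ∩ Z
7 ∈ W and 7 ∈ (W ∩ Z), so 7 ∉ W Δ (W ∩ Z)
7 ∈ X and 7 ∈ W, so 7 ∉ X Δ W
7 ∉ (X Δ W) and 7 ∈ X, so 7 ∈ (X Δ W) Δ X
7 ∉ ((X Δ W) Δ X)' since 7 ∈ ((X Δ W) Δ X)
7 ∉ (W Δ (W ∩ Z)) and 7 ∉ ((X Δ W) Δ X)', so 7 ∉ (W Δ (W ∩ Z)) Δ ((X Δ W) Δ X)'
7 ∈ (W ∪ Z) and 7 ∉ ((W Δ (W ∩ Z)) Δ ((X Δ W) Δ X)'), so 7 ∈ (W ∪ Z) ∖ ((W Δ (W ∩ Z)) Δ ((X Δ W) Δ X)')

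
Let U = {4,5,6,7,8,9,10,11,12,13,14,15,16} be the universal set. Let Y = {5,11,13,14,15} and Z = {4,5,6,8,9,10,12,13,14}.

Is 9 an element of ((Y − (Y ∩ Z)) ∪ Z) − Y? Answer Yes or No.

Yes

9 ∉ Y and 9 ∈ Z, so 9 ∉ Y ∩ Z
9 ∉ Y and 9 ∉ (Y ∩ Z), so 9 ∉ Y − (Y ∩ Z)
9 ∉ (Y − (Y ∩ Z)) and 9 ∈ Z, so 9 ∈ (Y − (Y ∩ Z)) ∪ Z
9 ∈ ((Y − (Y ∩ Z)) ∪ Z) and 9 ∉ Y, so 9 ∈ ((Y − (Y ∩ Z)) ∪ Z) − Y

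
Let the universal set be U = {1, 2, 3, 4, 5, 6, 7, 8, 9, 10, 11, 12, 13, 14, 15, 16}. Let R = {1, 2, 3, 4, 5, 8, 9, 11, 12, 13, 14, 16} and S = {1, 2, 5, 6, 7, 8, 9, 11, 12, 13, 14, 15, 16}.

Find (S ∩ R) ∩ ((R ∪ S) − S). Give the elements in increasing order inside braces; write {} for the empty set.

S ∩ R = {1, 2, 5, 8, 9, 11, 12, 13, 14, 16}
R ∪ S = {1, 2, 3, 4, 5, 6, 7, 8, 9, 11, 12, 13, 14, 15, 16}
(R ∪ S) − S = {3, 4}
(S ∩ R) ∩ ((R ∪ S) − S) = {}

{}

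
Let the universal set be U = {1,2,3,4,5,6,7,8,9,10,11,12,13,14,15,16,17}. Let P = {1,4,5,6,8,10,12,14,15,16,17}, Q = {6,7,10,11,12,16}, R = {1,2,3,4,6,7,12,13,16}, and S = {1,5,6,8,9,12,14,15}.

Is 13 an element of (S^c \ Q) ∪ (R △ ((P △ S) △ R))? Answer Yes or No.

Yes

13 ∉ S, so 13 ∈ S^c
13 ∈ S^c and 13 ∉ Q, so 13 ∈ S^c \ Q
13 ∉ P and 13 ∉ S, so 13 ∉ P △ S
13 ∉ (P △ S) and 13 ∈ R, so 13 ∈ (P △ S) △ R
13 ∈ R and 13 ∈ ((P △ S) △ R), so 13 ∉ R △ ((P △ S) △ R)
13 ∈ (S^c \ Q) and 13 ∉ (R △ ((P △ S) △ R)), so 13 ∈ (S^c \ Q) ∪ (R △ ((P △ S) △ R))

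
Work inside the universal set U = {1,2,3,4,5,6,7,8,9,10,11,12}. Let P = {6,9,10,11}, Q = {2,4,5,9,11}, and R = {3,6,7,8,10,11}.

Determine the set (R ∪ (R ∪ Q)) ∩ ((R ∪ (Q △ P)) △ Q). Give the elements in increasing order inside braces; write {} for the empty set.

{3,6,7,8,9,10}

R ∪ Q = {2,3,4,5,6,7,8,9,10,11}
R ∪ (R ∪ Q) = {2,3,4,5,6,7,8,9,10,11}
Q △ P = {2,4,5,6,10}
R ∪ (Q △ P) = {2,3,4,5,6,7,8,10,11}
(R ∪ (Q △ P)) △ Q = {3,6,7,8,9,10}
(R ∪ (R ∪ Q)) ∩ ((R ∪ (Q △ P)) △ Q) = {3,6,7,8,9,10}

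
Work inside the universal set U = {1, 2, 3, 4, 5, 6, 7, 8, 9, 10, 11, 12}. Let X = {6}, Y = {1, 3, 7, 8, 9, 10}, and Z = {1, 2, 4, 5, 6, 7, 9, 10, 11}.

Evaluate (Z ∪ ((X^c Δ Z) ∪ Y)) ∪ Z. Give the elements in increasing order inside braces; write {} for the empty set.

X^c = {1, 2, 3, 4, 5, 7, 8, 9, 10, 11, 12}
X^c Δ Z = {3, 6, 8, 12}
(X^c Δ Z) ∪ Y = {1, 3, 6, 7, 8, 9, 10, 12}
Z ∪ ((X^c Δ Z) ∪ Y) = {1, 2, 3, 4, 5, 6, 7, 8, 9, 10, 11, 12}
(Z ∪ ((X^c Δ Z) ∪ Y)) ∪ Z = {1, 2, 3, 4, 5, 6, 7, 8, 9, 10, 11, 12}

{1, 2, 3, 4, 5, 6, 7, 8, 9, 10, 11, 12}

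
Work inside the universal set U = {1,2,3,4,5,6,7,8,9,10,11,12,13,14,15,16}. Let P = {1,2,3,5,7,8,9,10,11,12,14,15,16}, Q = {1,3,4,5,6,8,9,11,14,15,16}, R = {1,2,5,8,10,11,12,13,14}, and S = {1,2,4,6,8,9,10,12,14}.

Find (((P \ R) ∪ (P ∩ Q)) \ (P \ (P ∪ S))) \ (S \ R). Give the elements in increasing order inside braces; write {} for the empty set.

{1,3,5,7,8,11,14,15,16}

P \ R = {3,7,9,15,16}
P ∩ Q = {1,3,5,8,9,11,14,15,16}
(P \ R) ∪ (P ∩ Q) = {1,3,5,7,8,9,11,14,15,16}
P ∪ S = {1,2,3,4,5,6,7,8,9,10,11,12,14,15,16}
P \ (P ∪ S) = {}
((P \ R) ∪ (P ∩ Q)) \ (P \ (P ∪ S)) = {1,3,5,7,8,9,11,14,15,16}
S \ R = {4,6,9}
(((P \ R) ∪ (P ∩ Q)) \ (P \ (P ∪ S))) \ (S \ R) = {1,3,5,7,8,11,14,15,16}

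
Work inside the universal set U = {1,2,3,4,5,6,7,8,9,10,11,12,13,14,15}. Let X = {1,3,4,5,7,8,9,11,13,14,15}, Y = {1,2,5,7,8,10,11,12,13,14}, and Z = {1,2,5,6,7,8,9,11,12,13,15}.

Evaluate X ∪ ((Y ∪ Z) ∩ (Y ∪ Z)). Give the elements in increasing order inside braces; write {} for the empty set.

Y ∪ Z = {1,2,5,6,7,8,9,10,11,12,13,14,15}
(Y ∪ Z) ∩ (Y ∪ Z) = {1,2,5,6,7,8,9,10,11,12,13,14,15}
X ∪ ((Y ∪ Z) ∩ (Y ∪ Z)) = {1,2,3,4,5,6,7,8,9,10,11,12,13,14,15}

{1,2,3,4,5,6,7,8,9,10,11,12,13,14,15}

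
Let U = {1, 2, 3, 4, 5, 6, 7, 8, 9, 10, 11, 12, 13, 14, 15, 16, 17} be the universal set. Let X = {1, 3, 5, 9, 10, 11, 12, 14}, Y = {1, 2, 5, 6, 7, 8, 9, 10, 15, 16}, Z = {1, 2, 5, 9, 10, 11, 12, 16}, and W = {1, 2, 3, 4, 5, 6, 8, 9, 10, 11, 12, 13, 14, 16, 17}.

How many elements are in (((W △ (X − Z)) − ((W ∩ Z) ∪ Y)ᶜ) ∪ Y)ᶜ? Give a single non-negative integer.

X − Z = {3, 14}
W △ (X − Z) = {1, 2, 4, 5, 6, 8, 9, 10, 11, 12, 13, 16, 17}
W ∩ Z = {1, 2, 5, 9, 10, 11, 12, 16}
(W ∩ Z) ∪ Y = {1, 2, 5, 6, 7, 8, 9, 10, 11, 12, 15, 16}
((W ∩ Z) ∪ Y)ᶜ = {3, 4, 13, 14, 17}
(W △ (X − Z)) − ((W ∩ Z) ∪ Y)ᶜ = {1, 2, 5, 6, 8, 9, 10, 11, 12, 16}
((W △ (X − Z)) − ((W ∩ Z) ∪ Y)ᶜ) ∪ Y = {1, 2, 5, 6, 7, 8, 9, 10, 11, 12, 15, 16}
(((W △ (X − Z)) − ((W ∩ Z) ∪ Y)ᶜ) ∪ Y)ᶜ = {3, 4, 13, 14, 17}
|(((W △ (X − Z)) − ((W ∩ Z) ∪ Y)ᶜ) ∪ Y)ᶜ| = 5

5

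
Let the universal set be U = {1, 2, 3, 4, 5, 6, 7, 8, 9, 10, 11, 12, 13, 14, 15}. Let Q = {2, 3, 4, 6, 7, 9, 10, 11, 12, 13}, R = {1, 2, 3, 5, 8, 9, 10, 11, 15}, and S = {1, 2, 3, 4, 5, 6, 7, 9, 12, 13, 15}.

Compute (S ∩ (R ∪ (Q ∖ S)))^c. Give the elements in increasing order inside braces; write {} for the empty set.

Q ∖ S = {10, 11}
R ∪ (Q ∖ S) = {1, 2, 3, 5, 8, 9, 10, 11, 15}
S ∩ (R ∪ (Q ∖ S)) = {1, 2, 3, 5, 9, 15}
(S ∩ (R ∪ (Q ∖ S)))^c = {4, 6, 7, 8, 10, 11, 12, 13, 14}

{4, 6, 7, 8, 10, 11, 12, 13, 14}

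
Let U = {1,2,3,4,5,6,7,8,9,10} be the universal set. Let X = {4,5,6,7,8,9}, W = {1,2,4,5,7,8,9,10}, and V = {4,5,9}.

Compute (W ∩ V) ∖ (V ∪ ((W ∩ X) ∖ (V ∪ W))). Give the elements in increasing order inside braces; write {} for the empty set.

W ∩ V = {4,5,9}
W ∩ X = {4,5,7,8,9}
V ∪ W = {1,2,4,5,7,8,9,10}
(W ∩ X) ∖ (V ∪ W) = {}
V ∪ ((W ∩ X) ∖ (V ∪ W)) = {4,5,9}
(W ∩ V) ∖ (V ∪ ((W ∩ X) ∖ (V ∪ W))) = {}

{}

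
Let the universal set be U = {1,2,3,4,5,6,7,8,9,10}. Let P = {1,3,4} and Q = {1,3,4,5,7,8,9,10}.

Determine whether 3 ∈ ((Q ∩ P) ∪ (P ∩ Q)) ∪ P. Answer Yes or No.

Yes

3 ∈ Q and 3 ∈ P, so 3 ∈ Q ∩ P
3 ∈ P and 3 ∈ Q, so 3 ∈ P ∩ Q
3 ∈ (Q ∩ P) and 3 ∈ (P ∩ Q), so 3 ∈ (Q ∩ P) ∪ (P ∩ Q)
3 ∈ ((Q ∩ P) ∪ (P ∩ Q)) and 3 ∈ P, so 3 ∈ ((Q ∩ P) ∪ (P ∩ Q)) ∪ P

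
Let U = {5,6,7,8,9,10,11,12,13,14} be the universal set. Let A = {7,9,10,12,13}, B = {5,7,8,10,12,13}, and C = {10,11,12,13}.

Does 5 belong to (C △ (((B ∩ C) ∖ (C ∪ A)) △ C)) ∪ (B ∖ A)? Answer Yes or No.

Yes

5 ∈ B and 5 ∉ C, so 5 ∉ B ∩ C
5 ∉ C and 5 ∉ A, so 5 ∉ C ∪ A
5 ∉ (B ∩ C) and 5 ∉ (C ∪ A), so 5 ∉ (B ∩ C) ∖ (C ∪ A)
5 ∉ ((B ∩ C) ∖ (C ∪ A)) and 5 ∉ C, so 5 ∉ ((B ∩ C) ∖ (C ∪ A)) △ C
5 ∉ C and 5 ∉ (((B ∩ C) ∖ (C ∪ A)) △ C), so 5 ∉ C △ (((B ∩ C) ∖ (C ∪ A)) △ C)
5 ∈ B and 5 ∉ A, so 5 ∈ B ∖ A
5 ∉ (C △ (((B ∩ C) ∖ (C ∪ A)) △ C)) and 5 ∈ (B ∖ A), so 5 ∈ (C △ (((B ∩ C) ∖ (C ∪ A)) △ C)) ∪ (B ∖ A)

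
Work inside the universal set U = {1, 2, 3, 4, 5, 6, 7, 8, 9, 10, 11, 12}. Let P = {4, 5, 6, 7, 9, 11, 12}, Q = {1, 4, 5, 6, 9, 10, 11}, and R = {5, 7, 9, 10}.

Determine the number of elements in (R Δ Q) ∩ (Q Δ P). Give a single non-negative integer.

2

R Δ Q = {1, 4, 6, 7, 11}
Q Δ P = {1, 7, 10, 12}
(R Δ Q) ∩ (Q Δ P) = {1, 7}
|(R Δ Q) ∩ (Q Δ P)| = 2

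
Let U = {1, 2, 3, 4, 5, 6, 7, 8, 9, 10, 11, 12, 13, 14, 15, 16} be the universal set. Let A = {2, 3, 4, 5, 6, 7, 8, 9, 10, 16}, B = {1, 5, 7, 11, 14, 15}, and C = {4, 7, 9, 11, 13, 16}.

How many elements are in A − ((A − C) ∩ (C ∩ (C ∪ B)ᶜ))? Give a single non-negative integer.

10

A − C = {2, 3, 5, 6, 8, 10}
C ∪ B = {1, 4, 5, 7, 9, 11, 13, 14, 15, 16}
(C ∪ B)ᶜ = {2, 3, 6, 8, 10, 12}
C ∩ (C ∪ B)ᶜ = {}
(A − C) ∩ (C ∩ (C ∪ B)ᶜ) = {}
A − ((A − C) ∩ (C ∩ (C ∪ B)ᶜ)) = {2, 3, 4, 5, 6, 7, 8, 9, 10, 16}
|A − ((A − C) ∩ (C ∩ (C ∪ B)ᶜ))| = 10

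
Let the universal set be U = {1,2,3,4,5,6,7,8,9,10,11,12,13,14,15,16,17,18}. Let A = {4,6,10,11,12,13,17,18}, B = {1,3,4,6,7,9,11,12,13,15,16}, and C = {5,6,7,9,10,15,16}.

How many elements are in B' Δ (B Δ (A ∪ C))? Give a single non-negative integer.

5

B' = {2,5,8,10,14,17,18}
A ∪ C = {4,5,6,7,9,10,11,12,13,15,16,17,18}
B Δ (A ∪ C) = {1,3,5,10,17,18}
B' Δ (B Δ (A ∪ C)) = {1,2,3,8,14}
|B' Δ (B Δ (A ∪ C))| = 5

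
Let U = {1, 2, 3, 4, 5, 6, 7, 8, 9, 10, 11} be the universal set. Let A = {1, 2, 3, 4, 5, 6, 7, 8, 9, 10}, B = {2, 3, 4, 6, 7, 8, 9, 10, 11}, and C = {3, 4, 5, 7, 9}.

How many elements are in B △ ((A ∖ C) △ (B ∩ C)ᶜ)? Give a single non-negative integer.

A ∖ C = {1, 2, 6, 8, 10}
B ∩ C = {3, 4, 7, 9}
(B ∩ C)ᶜ = {1, 2, 5, 6, 8, 10, 11}
(A ∖ C) △ (B ∩ C)ᶜ = {5, 11}
B △ ((A ∖ C) △ (B ∩ C)ᶜ) = {2, 3, 4, 5, 6, 7, 8, 9, 10}
|B △ ((A ∖ C) △ (B ∩ C)ᶜ)| = 9

9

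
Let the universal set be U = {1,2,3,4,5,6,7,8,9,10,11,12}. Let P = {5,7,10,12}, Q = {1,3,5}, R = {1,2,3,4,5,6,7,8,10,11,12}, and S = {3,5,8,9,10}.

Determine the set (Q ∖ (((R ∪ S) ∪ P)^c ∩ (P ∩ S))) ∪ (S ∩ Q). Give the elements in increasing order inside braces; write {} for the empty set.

{1,3,5}

R ∪ S = {1,2,3,4,5,6,7,8,9,10,11,12}
(R ∪ S) ∪ P = {1,2,3,4,5,6,7,8,9,10,11,12}
((R ∪ S) ∪ P)^c = {}
P ∩ S = {5,10}
((R ∪ S) ∪ P)^c ∩ (P ∩ S) = {}
Q ∖ (((R ∪ S) ∪ P)^c ∩ (P ∩ S)) = {1,3,5}
S ∩ Q = {3,5}
(Q ∖ (((R ∪ S) ∪ P)^c ∩ (P ∩ S))) ∪ (S ∩ Q) = {1,3,5}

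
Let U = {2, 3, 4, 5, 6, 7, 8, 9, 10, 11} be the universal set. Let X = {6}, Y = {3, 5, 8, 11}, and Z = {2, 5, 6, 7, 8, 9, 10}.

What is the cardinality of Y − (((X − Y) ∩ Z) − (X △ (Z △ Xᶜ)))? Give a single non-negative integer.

X − Y = {6}
(X − Y) ∩ Z = {6}
Xᶜ = {2, 3, 4, 5, 7, 8, 9, 10, 11}
Z △ Xᶜ = {3, 4, 6, 11}
X △ (Z △ Xᶜ) = {3, 4, 11}
((X − Y) ∩ Z) − (X △ (Z △ Xᶜ)) = {6}
Y − (((X − Y) ∩ Z) − (X △ (Z △ Xᶜ))) = {3, 5, 8, 11}
|Y − (((X − Y) ∩ Z) − (X △ (Z △ Xᶜ)))| = 4

4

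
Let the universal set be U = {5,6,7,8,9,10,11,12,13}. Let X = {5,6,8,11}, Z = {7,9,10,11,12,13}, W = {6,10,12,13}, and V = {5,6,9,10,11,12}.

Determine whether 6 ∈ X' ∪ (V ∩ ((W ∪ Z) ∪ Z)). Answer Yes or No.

Yes

6 ∈ X, so 6 ∉ X'
6 ∈ W and 6 ∉ Z, so 6 ∈ W ∪ Z
6 ∈ (W ∪ Z) and 6 ∉ Z, so 6 ∈ (W ∪ Z) ∪ Z
6 ∈ V and 6 ∈ ((W ∪ Z) ∪ Z), so 6 ∈ V ∩ ((W ∪ Z) ∪ Z)
6 ∉ X' and 6 ∈ (V ∩ ((W ∪ Z) ∪ Z)), so 6 ∈ X' ∪ (V ∩ ((W ∪ Z) ∪ Z))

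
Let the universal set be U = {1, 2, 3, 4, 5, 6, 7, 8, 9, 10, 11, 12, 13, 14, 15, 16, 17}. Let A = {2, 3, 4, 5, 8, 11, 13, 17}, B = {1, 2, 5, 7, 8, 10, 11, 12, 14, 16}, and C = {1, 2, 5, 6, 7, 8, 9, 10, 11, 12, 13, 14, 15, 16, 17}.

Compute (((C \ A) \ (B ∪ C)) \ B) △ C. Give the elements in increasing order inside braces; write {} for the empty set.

C \ A = {1, 6, 7, 9, 10, 12, 14, 15, 16}
B ∪ C = {1, 2, 5, 6, 7, 8, 9, 10, 11, 12, 13, 14, 15, 16, 17}
(C \ A) \ (B ∪ C) = {}
((C \ A) \ (B ∪ C)) \ B = {}
(((C \ A) \ (B ∪ C)) \ B) △ C = {1, 2, 5, 6, 7, 8, 9, 10, 11, 12, 13, 14, 15, 16, 17}

{1, 2, 5, 6, 7, 8, 9, 10, 11, 12, 13, 14, 15, 16, 17}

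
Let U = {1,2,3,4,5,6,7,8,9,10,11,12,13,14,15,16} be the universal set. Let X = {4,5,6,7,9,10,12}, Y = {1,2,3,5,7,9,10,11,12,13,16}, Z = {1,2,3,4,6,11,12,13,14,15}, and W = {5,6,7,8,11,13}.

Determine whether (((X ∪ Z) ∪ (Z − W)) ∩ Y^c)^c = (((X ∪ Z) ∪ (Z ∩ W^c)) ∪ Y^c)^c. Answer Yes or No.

No

X ∪ Z = {1,2,3,4,5,6,7,9,10,11,12,13,14,15}
Z − W = {1,2,3,4,12,14,15}
(X ∪ Z) ∪ (Z − W) = {1,2,3,4,5,6,7,9,10,11,12,13,14,15}
Y^c = {4,6,8,14,15}
((X ∪ Z) ∪ (Z − W)) ∩ Y^c = {4,6,14,15}
(((X ∪ Z) ∪ (Z − W)) ∩ Y^c)^c = {1,2,3,5,7,8,9,10,11,12,13,16}
W^c = {1,2,3,4,9,10,12,14,15,16}
Z ∩ W^c = {1,2,3,4,12,14,15}
(X ∪ Z) ∪ (Z ∩ W^c) = {1,2,3,4,5,6,7,9,10,11,12,13,14,15}
((X ∪ Z) ∪ (Z ∩ W^c)) ∪ Y^c = {1,2,3,4,5,6,7,8,9,10,11,12,13,14,15}
(((X ∪ Z) ∪ (Z ∩ W^c)) ∪ Y^c)^c = {16}
1 ∈ (((X ∪ Z) ∪ (Z − W)) ∩ Y^c)^c but 1 ∉ (((X ∪ Z) ∪ (Z ∩ W^c)) ∪ Y^c)^c, so they differ.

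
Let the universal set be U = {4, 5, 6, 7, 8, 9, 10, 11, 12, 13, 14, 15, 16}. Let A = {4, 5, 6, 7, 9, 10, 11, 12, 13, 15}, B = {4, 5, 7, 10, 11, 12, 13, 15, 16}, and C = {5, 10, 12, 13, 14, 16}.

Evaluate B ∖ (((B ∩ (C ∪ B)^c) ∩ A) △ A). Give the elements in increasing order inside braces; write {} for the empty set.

{16}

C ∪ B = {4, 5, 7, 10, 11, 12, 13, 14, 15, 16}
(C ∪ B)^c = {6, 8, 9}
B ∩ (C ∪ B)^c = {}
(B ∩ (C ∪ B)^c) ∩ A = {}
((B ∩ (C ∪ B)^c) ∩ A) △ A = {4, 5, 6, 7, 9, 10, 11, 12, 13, 15}
B ∖ (((B ∩ (C ∪ B)^c) ∩ A) △ A) = {16}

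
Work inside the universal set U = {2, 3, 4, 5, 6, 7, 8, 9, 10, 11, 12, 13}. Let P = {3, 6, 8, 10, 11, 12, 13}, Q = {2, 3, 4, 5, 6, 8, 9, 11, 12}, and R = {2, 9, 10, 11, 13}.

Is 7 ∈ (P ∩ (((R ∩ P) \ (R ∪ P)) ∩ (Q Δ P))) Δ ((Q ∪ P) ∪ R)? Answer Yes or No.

7 ∉ R and 7 ∉ P, so 7 ∉ R ∩ P
7 ∉ R and 7 ∉ P, so 7 ∉ R ∪ P
7 ∉ (R ∩ P) and 7 ∉ (R ∪ P), so 7 ∉ (R ∩ P) \ (R ∪ P)
7 ∉ Q and 7 ∉ P, so 7 ∉ Q Δ P
7 ∉ ((R ∩ P) \ (R ∪ P)) and 7 ∉ (Q Δ P), so 7 ∉ ((R ∩ P) \ (R ∪ P)) ∩ (Q Δ P)
7 ∉ P and 7 ∉ (((R ∩ P) \ (R ∪ P)) ∩ (Q Δ P)), so 7 ∉ P ∩ (((R ∩ P) \ (R ∪ P)) ∩ (Q Δ P))
7 ∉ Q and 7 ∉ P, so 7 ∉ Q ∪ P
7 ∉ (Q ∪ P) and 7 ∉ R, so 7 ∉ (Q ∪ P) ∪ R
7 ∉ (P ∩ (((R ∩ P) \ (R ∪ P)) ∩ (Q Δ P))) and 7 ∉ ((Q ∪ P) ∪ R), so 7 ∉ (P ∩ (((R ∩ P) \ (R ∪ P)) ∩ (Q Δ P))) Δ ((Q ∪ P) ∪ R)

No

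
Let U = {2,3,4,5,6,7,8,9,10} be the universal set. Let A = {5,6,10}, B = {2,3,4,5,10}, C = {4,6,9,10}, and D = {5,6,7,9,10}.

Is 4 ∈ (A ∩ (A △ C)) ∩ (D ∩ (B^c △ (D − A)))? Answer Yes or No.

4 ∉ A and 4 ∈ C, so 4 ∈ A △ C
4 ∉ A and 4 ∈ (A △ C), so 4 ∉ A ∩ (A △ C)
4 ∈ B, so 4 ∉ B^c
4 ∉ D and 4 ∉ A, so 4 ∉ D − A
4 ∉ B^c and 4 ∉ (D − A), so 4 ∉ B^c △ (D − A)
4 ∉ D and 4 ∉ (B^c △ (D − A)), so 4 ∉ D ∩ (B^c △ (D − A))
4 ∉ (A ∩ (A △ C)) and 4 ∉ (D ∩ (B^c △ (D − A))), so 4 ∉ (A ∩ (A △ C)) ∩ (D ∩ (B^c △ (D − A)))

No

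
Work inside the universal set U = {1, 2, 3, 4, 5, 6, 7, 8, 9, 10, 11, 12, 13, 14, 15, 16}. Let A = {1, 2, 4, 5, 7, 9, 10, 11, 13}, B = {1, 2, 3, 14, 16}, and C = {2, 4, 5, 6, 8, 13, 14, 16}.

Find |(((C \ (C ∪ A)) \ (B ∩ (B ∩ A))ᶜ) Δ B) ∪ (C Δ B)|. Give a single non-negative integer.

C ∪ A = {1, 2, 4, 5, 6, 7, 8, 9, 10, 11, 13, 14, 16}
C \ (C ∪ A) = {}
B ∩ A = {1, 2}
B ∩ (B ∩ A) = {1, 2}
(B ∩ (B ∩ A))ᶜ = {3, 4, 5, 6, 7, 8, 9, 10, 11, 12, 13, 14, 15, 16}
(C \ (C ∪ A)) \ (B ∩ (B ∩ A))ᶜ = {}
((C \ (C ∪ A)) \ (B ∩ (B ∩ A))ᶜ) Δ B = {1, 2, 3, 14, 16}
C Δ B = {1, 3, 4, 5, 6, 8, 13}
(((C \ (C ∪ A)) \ (B ∩ (B ∩ A))ᶜ) Δ B) ∪ (C Δ B) = {1, 2, 3, 4, 5, 6, 8, 13, 14, 16}
|(((C \ (C ∪ A)) \ (B ∩ (B ∩ A))ᶜ) Δ B) ∪ (C Δ B)| = 10

10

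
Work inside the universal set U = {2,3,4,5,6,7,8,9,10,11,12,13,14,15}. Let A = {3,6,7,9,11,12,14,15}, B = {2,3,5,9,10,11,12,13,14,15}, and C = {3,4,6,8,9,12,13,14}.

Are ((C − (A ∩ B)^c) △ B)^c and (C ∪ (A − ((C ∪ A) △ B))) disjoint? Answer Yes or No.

A ∩ B = {3,9,11,12,14,15}
(A ∩ B)^c = {2,4,5,6,7,8,10,13}
C − (A ∩ B)^c = {3,9,12,14}
(C − (A ∩ B)^c) △ B = {2,5,10,11,13,15}
((C − (A ∩ B)^c) △ B)^c = {3,4,6,7,8,9,12,14}
C ∪ A = {3,4,6,7,8,9,11,12,13,14,15}
(C ∪ A) △ B = {2,4,5,6,7,8,10}
A − ((C ∪ A) △ B) = {3,9,11,12,14,15}
C ∪ (A − ((C ∪ A) △ B)) = {3,4,6,8,9,11,12,13,14,15}
3 lies in both, so they are not disjoint.

No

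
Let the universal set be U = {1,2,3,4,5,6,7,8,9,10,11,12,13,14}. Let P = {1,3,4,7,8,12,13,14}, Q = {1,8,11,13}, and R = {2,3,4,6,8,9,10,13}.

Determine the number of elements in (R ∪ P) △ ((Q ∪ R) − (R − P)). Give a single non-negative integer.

R ∪ P = {1,2,3,4,6,7,8,9,10,12,13,14}
Q ∪ R = {1,2,3,4,6,8,9,10,11,13}
R − P = {2,6,9,10}
(Q ∪ R) − (R − P) = {1,3,4,8,11,13}
(R ∪ P) △ ((Q ∪ R) − (R − P)) = {2,6,7,9,10,11,12,14}
|(R ∪ P) △ ((Q ∪ R) − (R − P))| = 8

8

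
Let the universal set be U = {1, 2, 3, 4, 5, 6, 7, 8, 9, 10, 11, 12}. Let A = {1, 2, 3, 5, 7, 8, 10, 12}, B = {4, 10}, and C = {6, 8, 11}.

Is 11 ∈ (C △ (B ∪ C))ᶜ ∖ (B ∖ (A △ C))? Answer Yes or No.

Yes

11 ∉ B and 11 ∈ C, so 11 ∈ B ∪ C
11 ∈ C and 11 ∈ (B ∪ C), so 11 ∉ C △ (B ∪ C)
11 ∈ (C △ (B ∪ C))ᶜ since 11 ∉ (C △ (B ∪ C))
11 ∉ A and 11 ∈ C, so 11 ∈ A △ C
11 ∉ B and 11 ∈ (A △ C), so 11 ∉ B ∖ (A △ C)
11 ∈ (C △ (B ∪ C))ᶜ and 11 ∉ (B ∖ (A △ C)), so 11 ∈ (C △ (B ∪ C))ᶜ ∖ (B ∖ (A △ C))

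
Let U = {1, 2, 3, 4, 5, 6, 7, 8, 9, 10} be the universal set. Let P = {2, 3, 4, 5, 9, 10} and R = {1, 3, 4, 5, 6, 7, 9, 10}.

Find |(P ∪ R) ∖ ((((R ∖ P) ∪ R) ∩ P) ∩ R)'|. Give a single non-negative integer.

P ∪ R = {1, 2, 3, 4, 5, 6, 7, 9, 10}
R ∖ P = {1, 6, 7}
(R ∖ P) ∪ R = {1, 3, 4, 5, 6, 7, 9, 10}
((R ∖ P) ∪ R) ∩ P = {3, 4, 5, 9, 10}
(((R ∖ P) ∪ R) ∩ P) ∩ R = {3, 4, 5, 9, 10}
((((R ∖ P) ∪ R) ∩ P) ∩ R)' = {1, 2, 6, 7, 8}
(P ∪ R) ∖ ((((R ∖ P) ∪ R) ∩ P) ∩ R)' = {3, 4, 5, 9, 10}
|(P ∪ R) ∖ ((((R ∖ P) ∪ R) ∩ P) ∩ R)'| = 5

5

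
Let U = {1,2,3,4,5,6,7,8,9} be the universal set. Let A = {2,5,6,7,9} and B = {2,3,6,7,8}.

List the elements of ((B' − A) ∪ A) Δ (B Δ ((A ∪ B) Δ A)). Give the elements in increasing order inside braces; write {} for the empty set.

B' = {1,4,5,9}
B' − A = {1,4}
(B' − A) ∪ A = {1,2,4,5,6,7,9}
A ∪ B = {2,3,5,6,7,8,9}
(A ∪ B) Δ A = {3,8}
B Δ ((A ∪ B) Δ A) = {2,6,7}
((B' − A) ∪ A) Δ (B Δ ((A ∪ B) Δ A)) = {1,4,5,9}

{1,4,5,9}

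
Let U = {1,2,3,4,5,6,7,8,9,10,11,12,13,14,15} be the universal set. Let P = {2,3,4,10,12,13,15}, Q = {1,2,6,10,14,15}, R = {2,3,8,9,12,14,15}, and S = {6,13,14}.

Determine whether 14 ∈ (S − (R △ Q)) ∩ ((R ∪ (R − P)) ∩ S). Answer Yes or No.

Yes

14 ∈ R and 14 ∈ Q, so 14 ∉ R △ Q
14 ∈ S and 14 ∉ (R △ Q), so 14 ∈ S − (R △ Q)
14 ∈ R and 14 ∉ P, so 14 ∈ R − P
14 ∈ R and 14 ∈ (R − P), so 14 ∈ R ∪ (R − P)
14 ∈ (R ∪ (R − P)) and 14 ∈ S, so 14 ∈ (R ∪ (R − P)) ∩ S
14 ∈ (S − (R △ Q)) and 14 ∈ ((R ∪ (R − P)) ∩ S), so 14 ∈ (S − (R △ Q)) ∩ ((R ∪ (R − P)) ∩ S)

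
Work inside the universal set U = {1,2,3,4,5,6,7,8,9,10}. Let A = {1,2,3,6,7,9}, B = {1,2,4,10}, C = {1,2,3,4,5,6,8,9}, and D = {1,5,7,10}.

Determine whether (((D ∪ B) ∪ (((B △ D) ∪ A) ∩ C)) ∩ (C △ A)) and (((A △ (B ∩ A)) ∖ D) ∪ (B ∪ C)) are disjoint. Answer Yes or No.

D ∪ B = {1,2,4,5,7,10}
B △ D = {2,4,5,7}
(B △ D) ∪ A = {1,2,3,4,5,6,7,9}
((B △ D) ∪ A) ∩ C = {1,2,3,4,5,6,9}
(D ∪ B) ∪ (((B △ D) ∪ A) ∩ C) = {1,2,3,4,5,6,7,9,10}
C △ A = {4,5,7,8}
((D ∪ B) ∪ (((B △ D) ∪ A) ∩ C)) ∩ (C △ A) = {4,5,7}
B ∩ A = {1,2}
A △ (B ∩ A) = {3,6,7,9}
(A △ (B ∩ A)) ∖ D = {3,6,9}
B ∪ C = {1,2,3,4,5,6,8,9,10}
((A △ (B ∩ A)) ∖ D) ∪ (B ∪ C) = {1,2,3,4,5,6,8,9,10}
4 lies in both, so they are not disjoint.

No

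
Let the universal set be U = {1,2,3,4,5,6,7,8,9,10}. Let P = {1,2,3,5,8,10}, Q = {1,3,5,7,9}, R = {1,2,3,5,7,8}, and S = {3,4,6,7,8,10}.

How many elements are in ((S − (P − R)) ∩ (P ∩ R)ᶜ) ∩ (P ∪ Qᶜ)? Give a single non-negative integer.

P − R = {10}
S − (P − R) = {3,4,6,7,8}
P ∩ R = {1,2,3,5,8}
(P ∩ R)ᶜ = {4,6,7,9,10}
(S − (P − R)) ∩ (P ∩ R)ᶜ = {4,6,7}
Qᶜ = {2,4,6,8,10}
P ∪ Qᶜ = {1,2,3,4,5,6,8,10}
((S − (P − R)) ∩ (P ∩ R)ᶜ) ∩ (P ∪ Qᶜ) = {4,6}
|((S − (P − R)) ∩ (P ∩ R)ᶜ) ∩ (P ∪ Qᶜ)| = 2

2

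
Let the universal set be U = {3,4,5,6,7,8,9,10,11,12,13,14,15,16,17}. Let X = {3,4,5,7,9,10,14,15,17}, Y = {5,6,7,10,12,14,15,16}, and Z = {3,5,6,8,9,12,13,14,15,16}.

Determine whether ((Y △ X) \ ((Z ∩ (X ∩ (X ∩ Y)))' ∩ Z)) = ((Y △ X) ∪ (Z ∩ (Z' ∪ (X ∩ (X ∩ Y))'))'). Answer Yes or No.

Y △ X = {3,4,6,9,12,16,17}
X ∩ Y = {5,7,10,14,15}
X ∩ (X ∩ Y) = {5,7,10,14,15}
Z ∩ (X ∩ (X ∩ Y)) = {5,14,15}
(Z ∩ (X ∩ (X ∩ Y)))' = {3,4,6,7,8,9,10,11,12,13,16,17}
(Z ∩ (X ∩ (X ∩ Y)))' ∩ Z = {3,6,8,9,12,13,16}
(Y △ X) \ ((Z ∩ (X ∩ (X ∩ Y)))' ∩ Z) = {4,17}
Z' = {4,7,10,11,17}
(X ∩ (X ∩ Y))' = {3,4,6,8,9,11,12,13,16,17}
Z' ∪ (X ∩ (X ∩ Y))' = {3,4,6,7,8,9,10,11,12,13,16,17}
Z ∩ (Z' ∪ (X ∩ (X ∩ Y))') = {3,6,8,9,12,13,16}
(Z ∩ (Z' ∪ (X ∩ (X ∩ Y))'))' = {4,5,7,10,11,14,15,17}
(Y △ X) ∪ (Z ∩ (Z' ∪ (X ∩ (X ∩ Y))'))' = {3,4,5,6,7,9,10,11,12,14,15,16,17}
3 ∈ (Y △ X) ∪ (Z ∩ (Z' ∪ (X ∩ (X ∩ Y))'))' but 3 ∉ (Y △ X) \ ((Z ∩ (X ∩ (X ∩ Y)))' ∩ Z), so they differ.

No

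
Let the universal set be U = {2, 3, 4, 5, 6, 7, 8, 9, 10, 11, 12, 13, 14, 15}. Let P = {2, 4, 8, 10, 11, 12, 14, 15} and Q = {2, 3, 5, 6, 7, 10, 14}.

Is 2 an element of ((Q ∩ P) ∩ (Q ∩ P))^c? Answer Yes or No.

No

2 ∈ Q and 2 ∈ P, so 2 ∈ Q ∩ P
2 ∈ Q and 2 ∈ P, so 2 ∈ Q ∩ P
2 ∈ (Q ∩ P) and 2 ∈ (Q ∩ P), so 2 ∈ (Q ∩ P) ∩ (Q ∩ P)
2 ∉ ((Q ∩ P) ∩ (Q ∩ P))^c since 2 ∈ ((Q ∩ P) ∩ (Q ∩ P))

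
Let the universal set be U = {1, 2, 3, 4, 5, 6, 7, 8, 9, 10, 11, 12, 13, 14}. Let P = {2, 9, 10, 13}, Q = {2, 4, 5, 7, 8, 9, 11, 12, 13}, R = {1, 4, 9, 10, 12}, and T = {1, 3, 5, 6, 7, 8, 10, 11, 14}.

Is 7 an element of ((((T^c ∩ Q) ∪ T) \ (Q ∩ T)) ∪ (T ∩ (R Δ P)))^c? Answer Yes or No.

Yes

7 ∈ T, so 7 ∉ T^c
7 ∉ T^c and 7 ∈ Q, so 7 ∉ T^c ∩ Q
7 ∉ (T^c ∩ Q) and 7 ∈ T, so 7 ∈ (T^c ∩ Q) ∪ T
7 ∈ Q and 7 ∈ T, so 7 ∈ Q ∩ T
7 ∈ ((T^c ∩ Q) ∪ T) and 7 ∈ (Q ∩ T), so 7 ∉ ((T^c ∩ Q) ∪ T) \ (Q ∩ T)
7 ∉ R and 7 ∉ P, so 7 ∉ R Δ P
7 ∈ T and 7 ∉ (R Δ P), so 7 ∉ T ∩ (R Δ P)
7 ∉ (((T^c ∩ Q) ∪ T) \ (Q ∩ T)) and 7 ∉ (T ∩ (R Δ P)), so 7 ∉ (((T^c ∩ Q) ∪ T) \ (Q ∩ T)) ∪ (T ∩ (R Δ P))
7 ∈ ((((T^c ∩ Q) ∪ T) \ (Q ∩ T)) ∪ (T ∩ (R Δ P)))^c since 7 ∉ ((((T^c ∩ Q) ∪ T) \ (Q ∩ T)) ∪ (T ∩ (R Δ P)))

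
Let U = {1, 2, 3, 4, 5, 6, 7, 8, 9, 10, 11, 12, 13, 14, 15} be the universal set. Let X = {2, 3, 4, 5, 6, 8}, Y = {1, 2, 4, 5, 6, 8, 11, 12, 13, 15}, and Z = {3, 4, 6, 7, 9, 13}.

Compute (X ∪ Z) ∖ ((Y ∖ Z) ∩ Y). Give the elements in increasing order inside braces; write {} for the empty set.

X ∪ Z = {2, 3, 4, 5, 6, 7, 8, 9, 13}
Y ∖ Z = {1, 2, 5, 8, 11, 12, 15}
(Y ∖ Z) ∩ Y = {1, 2, 5, 8, 11, 12, 15}
(X ∪ Z) ∖ ((Y ∖ Z) ∩ Y) = {3, 4, 6, 7, 9, 13}

{3, 4, 6, 7, 9, 13}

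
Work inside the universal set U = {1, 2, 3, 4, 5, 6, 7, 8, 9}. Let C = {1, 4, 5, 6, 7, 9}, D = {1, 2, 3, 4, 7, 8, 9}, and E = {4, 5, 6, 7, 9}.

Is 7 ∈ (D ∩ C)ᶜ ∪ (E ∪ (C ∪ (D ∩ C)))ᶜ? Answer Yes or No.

No

7 ∈ D and 7 ∈ C, so 7 ∈ D ∩ C
7 ∉ (D ∩ C)ᶜ since 7 ∈ (D ∩ C)
7 ∈ D and 7 ∈ C, so 7 ∈ D ∩ C
7 ∈ C and 7 ∈ (D ∩ C), so 7 ∈ C ∪ (D ∩ C)
7 ∈ E and 7 ∈ (C ∪ (D ∩ C)), so 7 ∈ E ∪ (C ∪ (D ∩ C))
7 ∉ (E ∪ (C ∪ (D ∩ C)))ᶜ since 7 ∈ (E ∪ (C ∪ (D ∩ C)))
7 ∉ (D ∩ C)ᶜ and 7 ∉ (E ∪ (C ∪ (D ∩ C)))ᶜ, so 7 ∉ (D ∩ C)ᶜ ∪ (E ∪ (C ∪ (D ∩ C)))ᶜ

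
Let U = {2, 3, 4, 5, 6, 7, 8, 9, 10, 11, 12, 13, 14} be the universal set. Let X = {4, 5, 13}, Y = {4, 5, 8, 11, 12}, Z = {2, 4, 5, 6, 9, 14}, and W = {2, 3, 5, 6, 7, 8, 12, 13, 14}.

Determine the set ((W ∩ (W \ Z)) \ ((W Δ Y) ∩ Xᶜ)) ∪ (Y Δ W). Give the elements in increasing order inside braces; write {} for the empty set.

{2, 3, 4, 6, 7, 8, 11, 12, 13, 14}

W \ Z = {3, 7, 8, 12, 13}
W ∩ (W \ Z) = {3, 7, 8, 12, 13}
W Δ Y = {2, 3, 4, 6, 7, 11, 13, 14}
Xᶜ = {2, 3, 6, 7, 8, 9, 10, 11, 12, 14}
(W Δ Y) ∩ Xᶜ = {2, 3, 6, 7, 11, 14}
(W ∩ (W \ Z)) \ ((W Δ Y) ∩ Xᶜ) = {8, 12, 13}
Y Δ W = {2, 3, 4, 6, 7, 11, 13, 14}
((W ∩ (W \ Z)) \ ((W Δ Y) ∩ Xᶜ)) ∪ (Y Δ W) = {2, 3, 4, 6, 7, 8, 11, 12, 13, 14}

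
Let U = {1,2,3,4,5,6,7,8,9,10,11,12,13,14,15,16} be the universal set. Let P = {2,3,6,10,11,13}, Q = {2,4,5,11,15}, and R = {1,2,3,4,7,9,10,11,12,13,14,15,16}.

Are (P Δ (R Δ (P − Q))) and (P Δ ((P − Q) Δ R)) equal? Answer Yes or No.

Yes

P − Q = {3,6,10,13}
R Δ (P − Q) = {1,2,4,6,7,9,11,12,14,15,16}
P Δ (R Δ (P − Q)) = {1,3,4,7,9,10,12,13,14,15,16}
(P − Q) Δ R = {1,2,4,6,7,9,11,12,14,15,16}
P Δ ((P − Q) Δ R) = {1,3,4,7,9,10,12,13,14,15,16}
Both equal {1,3,4,7,9,10,12,13,14,15,16}, so P Δ (R Δ (P − Q)) = P Δ ((P − Q) Δ R).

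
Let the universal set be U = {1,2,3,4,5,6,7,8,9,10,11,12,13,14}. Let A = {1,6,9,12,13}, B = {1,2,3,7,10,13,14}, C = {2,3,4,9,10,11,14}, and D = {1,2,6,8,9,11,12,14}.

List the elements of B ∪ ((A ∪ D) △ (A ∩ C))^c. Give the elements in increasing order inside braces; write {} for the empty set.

A ∪ D = {1,2,6,8,9,11,12,13,14}
A ∩ C = {9}
(A ∪ D) △ (A ∩ C) = {1,2,6,8,11,12,13,14}
((A ∪ D) △ (A ∩ C))^c = {3,4,5,7,9,10}
B ∪ ((A ∪ D) △ (A ∩ C))^c = {1,2,3,4,5,7,9,10,13,14}

{1,2,3,4,5,7,9,10,13,14}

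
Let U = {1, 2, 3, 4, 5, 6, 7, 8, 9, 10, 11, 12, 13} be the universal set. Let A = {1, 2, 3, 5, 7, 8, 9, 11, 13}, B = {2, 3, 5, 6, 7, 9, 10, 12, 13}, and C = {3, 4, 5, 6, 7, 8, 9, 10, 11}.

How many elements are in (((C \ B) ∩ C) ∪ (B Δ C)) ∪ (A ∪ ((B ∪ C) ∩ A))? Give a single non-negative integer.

11

C \ B = {4, 8, 11}
(C \ B) ∩ C = {4, 8, 11}
B Δ C = {2, 4, 8, 11, 12, 13}
((C \ B) ∩ C) ∪ (B Δ C) = {2, 4, 8, 11, 12, 13}
B ∪ C = {2, 3, 4, 5, 6, 7, 8, 9, 10, 11, 12, 13}
(B ∪ C) ∩ A = {2, 3, 5, 7, 8, 9, 11, 13}
A ∪ ((B ∪ C) ∩ A) = {1, 2, 3, 5, 7, 8, 9, 11, 13}
(((C \ B) ∩ C) ∪ (B Δ C)) ∪ (A ∪ ((B ∪ C) ∩ A)) = {1, 2, 3, 4, 5, 7, 8, 9, 11, 12, 13}
|(((C \ B) ∩ C) ∪ (B Δ C)) ∪ (A ∪ ((B ∪ C) ∩ A))| = 11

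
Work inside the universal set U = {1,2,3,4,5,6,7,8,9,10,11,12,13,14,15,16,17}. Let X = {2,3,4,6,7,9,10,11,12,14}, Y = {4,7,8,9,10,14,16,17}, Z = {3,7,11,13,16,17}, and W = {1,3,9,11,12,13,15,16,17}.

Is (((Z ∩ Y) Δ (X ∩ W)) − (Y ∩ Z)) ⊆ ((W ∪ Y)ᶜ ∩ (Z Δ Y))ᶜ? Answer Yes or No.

Yes

Z ∩ Y = {7,16,17}
X ∩ W = {3,9,11,12}
(Z ∩ Y) Δ (X ∩ W) = {3,7,9,11,12,16,17}
Y ∩ Z = {7,16,17}
((Z ∩ Y) Δ (X ∩ W)) − (Y ∩ Z) = {3,9,11,12}
W ∪ Y = {1,3,4,7,8,9,10,11,12,13,14,15,16,17}
(W ∪ Y)ᶜ = {2,5,6}
Z Δ Y = {3,4,8,9,10,11,13,14}
(W ∪ Y)ᶜ ∩ (Z Δ Y) = {}
((W ∪ Y)ᶜ ∩ (Z Δ Y))ᶜ = {1,2,3,4,5,6,7,8,9,10,11,12,13,14,15,16,17}
Every element of {3,9,11,12} is in {1,2,3,4,5,6,7,8,9,10,11,12,13,14,15,16,17}, so ((Z ∩ Y) Δ (X ∩ W)) − (Y ∩ Z) ⊆ ((W ∪ Y)ᶜ ∩ (Z Δ Y))ᶜ.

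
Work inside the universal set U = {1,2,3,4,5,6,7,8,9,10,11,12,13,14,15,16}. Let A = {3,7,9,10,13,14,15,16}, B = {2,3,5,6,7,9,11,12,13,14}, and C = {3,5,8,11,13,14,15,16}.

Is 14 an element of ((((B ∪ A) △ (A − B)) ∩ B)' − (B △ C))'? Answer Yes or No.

Yes

14 ∈ B and 14 ∈ A, so 14 ∈ B ∪ A
14 ∈ A and 14 ∈ B, so 14 ∉ A − B
14 ∈ (B ∪ A) and 14 ∉ (A − B), so 14 ∈ (B ∪ A) △ (A − B)
14 ∈ ((B ∪ A) △ (A − B)) and 14 ∈ B, so 14 ∈ ((B ∪ A) △ (A − B)) ∩ B
14 ∉ (((B ∪ A) △ (A − B)) ∩ B)' since 14 ∈ (((B ∪ A) △ (A − B)) ∩ B)
14 ∈ B and 14 ∈ C, so 14 ∉ B △ C
14 ∉ (((B ∪ A) △ (A − B)) ∩ B)' and 14 ∉ (B △ C), so 14 ∉ (((B ∪ A) △ (A − B)) ∩ B)' − (B △ C)
14 ∈ ((((B ∪ A) △ (A − B)) ∩ B)' − (B △ C))' since 14 ∉ ((((B ∪ A) △ (A − B)) ∩ B)' − (B △ C))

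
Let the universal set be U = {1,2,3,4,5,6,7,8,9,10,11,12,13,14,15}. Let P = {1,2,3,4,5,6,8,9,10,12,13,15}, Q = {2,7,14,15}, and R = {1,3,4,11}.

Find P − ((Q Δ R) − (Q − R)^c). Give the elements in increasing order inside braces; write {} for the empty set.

{1,3,4,5,6,8,9,10,12,13}

Q Δ R = {1,2,3,4,7,11,14,15}
Q − R = {2,7,14,15}
(Q − R)^c = {1,3,4,5,6,8,9,10,11,12,13}
(Q Δ R) − (Q − R)^c = {2,7,14,15}
P − ((Q Δ R) − (Q − R)^c) = {1,3,4,5,6,8,9,10,12,13}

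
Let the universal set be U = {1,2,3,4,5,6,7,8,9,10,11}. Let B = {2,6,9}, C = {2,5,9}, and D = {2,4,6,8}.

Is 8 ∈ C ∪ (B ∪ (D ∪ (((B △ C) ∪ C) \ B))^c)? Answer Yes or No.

8 ∉ B and 8 ∉ C, so 8 ∉ B △ C
8 ∉ (B △ C) and 8 ∉ C, so 8 ∉ (B △ C) ∪ C
8 ∉ ((B △ C) ∪ C) and 8 ∉ B, so 8 ∉ ((B △ C) ∪ C) \ B
8 ∈ D and 8 ∉ (((B △ C) ∪ C) \ B), so 8 ∈ D ∪ (((B △ C) ∪ C) \ B)
8 ∉ (D ∪ (((B △ C) ∪ C) \ B))^c since 8 ∈ (D ∪ (((B △ C) ∪ C) \ B))
8 ∉ B and 8 ∉ (D ∪ (((B △ C) ∪ C) \ B))^c, so 8 ∉ B ∪ (D ∪ (((B △ C) ∪ C) \ B))^c
8 ∉ C and 8 ∉ (B ∪ (D ∪ (((B △ C) ∪ C) \ B))^c), so 8 ∉ C ∪ (B ∪ (D ∪ (((B △ C) ∪ C) \ B))^c)

No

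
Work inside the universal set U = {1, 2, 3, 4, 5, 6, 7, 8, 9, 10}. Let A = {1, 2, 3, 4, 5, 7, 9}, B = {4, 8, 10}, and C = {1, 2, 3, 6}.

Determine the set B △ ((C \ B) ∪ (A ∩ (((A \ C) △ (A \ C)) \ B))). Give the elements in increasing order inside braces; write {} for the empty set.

C \ B = {1, 2, 3, 6}
A \ C = {4, 5, 7, 9}
(A \ C) △ (A \ C) = {}
((A \ C) △ (A \ C)) \ B = {}
A ∩ (((A \ C) △ (A \ C)) \ B) = {}
(C \ B) ∪ (A ∩ (((A \ C) △ (A \ C)) \ B)) = {1, 2, 3, 6}
B △ ((C \ B) ∪ (A ∩ (((A \ C) △ (A \ C)) \ B))) = {1, 2, 3, 4, 6, 8, 10}

{1, 2, 3, 4, 6, 8, 10}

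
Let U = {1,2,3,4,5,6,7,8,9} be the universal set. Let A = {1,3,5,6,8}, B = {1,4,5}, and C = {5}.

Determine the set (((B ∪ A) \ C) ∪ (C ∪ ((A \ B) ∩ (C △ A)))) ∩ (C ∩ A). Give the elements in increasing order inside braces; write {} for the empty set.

{5}

B ∪ A = {1,3,4,5,6,8}
(B ∪ A) \ C = {1,3,4,6,8}
A \ B = {3,6,8}
C △ A = {1,3,6,8}
(A \ B) ∩ (C △ A) = {3,6,8}
C ∪ ((A \ B) ∩ (C △ A)) = {3,5,6,8}
((B ∪ A) \ C) ∪ (C ∪ ((A \ B) ∩ (C △ A))) = {1,3,4,5,6,8}
C ∩ A = {5}
(((B ∪ A) \ C) ∪ (C ∪ ((A \ B) ∩ (C △ A)))) ∩ (C ∩ A) = {5}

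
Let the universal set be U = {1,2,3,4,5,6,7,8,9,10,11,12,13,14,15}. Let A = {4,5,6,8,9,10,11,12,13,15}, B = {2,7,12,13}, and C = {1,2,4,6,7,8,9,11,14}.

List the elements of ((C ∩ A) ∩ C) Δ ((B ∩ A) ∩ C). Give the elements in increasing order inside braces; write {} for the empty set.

{4,6,8,9,11}

C ∩ A = {4,6,8,9,11}
(C ∩ A) ∩ C = {4,6,8,9,11}
B ∩ A = {12,13}
(B ∩ A) ∩ C = {}
((C ∩ A) ∩ C) Δ ((B ∩ A) ∩ C) = {4,6,8,9,11}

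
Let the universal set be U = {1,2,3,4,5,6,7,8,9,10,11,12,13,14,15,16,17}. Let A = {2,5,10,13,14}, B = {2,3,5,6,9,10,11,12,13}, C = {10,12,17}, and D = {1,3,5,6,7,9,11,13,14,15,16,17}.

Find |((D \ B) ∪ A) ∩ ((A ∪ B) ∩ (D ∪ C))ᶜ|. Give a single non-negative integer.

6

D \ B = {1,7,14,15,16,17}
(D \ B) ∪ A = {1,2,5,7,10,13,14,15,16,17}
A ∪ B = {2,3,5,6,9,10,11,12,13,14}
D ∪ C = {1,3,5,6,7,9,10,11,12,13,14,15,16,17}
(A ∪ B) ∩ (D ∪ C) = {3,5,6,9,10,11,12,13,14}
((A ∪ B) ∩ (D ∪ C))ᶜ = {1,2,4,7,8,15,16,17}
((D \ B) ∪ A) ∩ ((A ∪ B) ∩ (D ∪ C))ᶜ = {1,2,7,15,16,17}
|((D \ B) ∪ A) ∩ ((A ∪ B) ∩ (D ∪ C))ᶜ| = 6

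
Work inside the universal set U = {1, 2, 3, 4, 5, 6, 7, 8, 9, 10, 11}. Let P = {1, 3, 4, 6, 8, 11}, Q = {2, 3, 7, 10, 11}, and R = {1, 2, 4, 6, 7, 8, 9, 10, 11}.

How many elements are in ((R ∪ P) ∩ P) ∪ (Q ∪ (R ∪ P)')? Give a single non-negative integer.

R ∪ P = {1, 2, 3, 4, 6, 7, 8, 9, 10, 11}
(R ∪ P) ∩ P = {1, 3, 4, 6, 8, 11}
(R ∪ P)' = {5}
Q ∪ (R ∪ P)' = {2, 3, 5, 7, 10, 11}
((R ∪ P) ∩ P) ∪ (Q ∪ (R ∪ P)') = {1, 2, 3, 4, 5, 6, 7, 8, 10, 11}
|((R ∪ P) ∩ P) ∪ (Q ∪ (R ∪ P)')| = 10

10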